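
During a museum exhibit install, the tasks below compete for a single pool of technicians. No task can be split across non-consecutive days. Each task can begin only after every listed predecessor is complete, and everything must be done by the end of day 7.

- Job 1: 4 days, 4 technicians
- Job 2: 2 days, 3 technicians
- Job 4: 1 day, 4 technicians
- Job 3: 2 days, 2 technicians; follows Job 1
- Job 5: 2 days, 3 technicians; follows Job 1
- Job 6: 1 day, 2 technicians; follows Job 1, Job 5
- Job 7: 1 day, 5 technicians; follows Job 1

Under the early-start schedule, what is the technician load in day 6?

5

At early start, day 6 has: Job 3, Job 5.
Demand: 2 + 3 = 5.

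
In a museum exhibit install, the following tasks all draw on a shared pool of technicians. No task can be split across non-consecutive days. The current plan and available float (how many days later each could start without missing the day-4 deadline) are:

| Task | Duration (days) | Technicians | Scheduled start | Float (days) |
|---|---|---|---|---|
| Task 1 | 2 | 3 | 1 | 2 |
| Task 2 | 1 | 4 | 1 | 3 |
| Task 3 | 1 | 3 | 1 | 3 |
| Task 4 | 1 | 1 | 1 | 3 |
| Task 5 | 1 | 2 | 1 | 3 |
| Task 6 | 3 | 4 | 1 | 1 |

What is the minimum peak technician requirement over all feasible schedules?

7

Early-start (Task 1@1, Task 2@1, Task 3@1, Task 4@1, Task 5@1, Task 6@1) gives peak 17: d1:17  d2:7  d3:4  d4:0.
Shift Task 3→3, Task 4→4, Task 5→4, Task 6→2.
Schedule Task 1@1, Task 2@1, Task 3@3, Task 4@4, Task 5@4, Task 6@2: d1:7  d2:7  d3:7  d4:7 — peak 7.
Total technician-days = 28 over 4 days ⇒ peak ≥ ⌈28/4⌉ = 7, so 7 is optimal.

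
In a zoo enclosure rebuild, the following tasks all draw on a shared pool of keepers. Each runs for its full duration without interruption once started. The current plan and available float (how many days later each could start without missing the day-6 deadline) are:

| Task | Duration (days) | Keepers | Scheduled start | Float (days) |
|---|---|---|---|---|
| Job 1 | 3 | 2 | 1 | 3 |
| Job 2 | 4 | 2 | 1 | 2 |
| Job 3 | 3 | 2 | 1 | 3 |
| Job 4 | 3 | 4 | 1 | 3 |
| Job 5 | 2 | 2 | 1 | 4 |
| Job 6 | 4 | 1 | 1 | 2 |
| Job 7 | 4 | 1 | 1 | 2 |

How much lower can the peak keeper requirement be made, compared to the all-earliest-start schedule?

6

Early-start peak: d1:14  d2:14  d3:12  d4:4  d5:0  d6:0 ⇒ 14.
Leveled (Job 1@1, Job 2@1, Job 3@1, Job 4@4, Job 5@1, Job 6@3, Job 7@3): d1:8  d2:8  d3:8  d4:8  d5:6  d6:6 ⇒ 8.
Reduction 14 − 8 = 6.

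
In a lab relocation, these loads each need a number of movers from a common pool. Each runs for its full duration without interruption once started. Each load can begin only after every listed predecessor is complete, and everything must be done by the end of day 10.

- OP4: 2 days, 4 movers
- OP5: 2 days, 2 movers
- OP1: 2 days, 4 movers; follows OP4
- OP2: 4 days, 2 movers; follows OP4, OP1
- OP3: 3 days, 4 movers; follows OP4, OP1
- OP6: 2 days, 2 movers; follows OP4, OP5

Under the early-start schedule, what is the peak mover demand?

6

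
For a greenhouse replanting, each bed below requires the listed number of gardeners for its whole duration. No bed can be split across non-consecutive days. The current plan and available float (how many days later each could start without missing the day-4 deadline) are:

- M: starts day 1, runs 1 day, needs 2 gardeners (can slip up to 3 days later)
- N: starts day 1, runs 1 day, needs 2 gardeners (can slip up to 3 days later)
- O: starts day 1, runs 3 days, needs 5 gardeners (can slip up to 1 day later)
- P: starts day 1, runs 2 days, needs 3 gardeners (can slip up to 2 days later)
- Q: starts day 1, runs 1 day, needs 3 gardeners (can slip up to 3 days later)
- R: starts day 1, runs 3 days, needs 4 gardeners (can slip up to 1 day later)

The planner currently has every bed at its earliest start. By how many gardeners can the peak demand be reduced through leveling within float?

7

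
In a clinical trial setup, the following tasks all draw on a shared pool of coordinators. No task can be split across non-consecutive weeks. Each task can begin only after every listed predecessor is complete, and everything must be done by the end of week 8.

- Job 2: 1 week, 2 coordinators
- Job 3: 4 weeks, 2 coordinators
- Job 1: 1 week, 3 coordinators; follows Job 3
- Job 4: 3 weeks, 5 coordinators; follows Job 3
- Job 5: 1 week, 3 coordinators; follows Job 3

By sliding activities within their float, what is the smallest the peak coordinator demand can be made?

6

Early-start (Job 2@1, Job 3@1, Job 1@5, Job 4@5, Job 5@5) gives peak 11: w1:4  w2:2  w3:2  w4:2  w5:11  w6:5  w7:5  w8:0.
Shift Job 4→6.
Schedule Job 2@1, Job 3@1, Job 1@5, Job 4@6, Job 5@5: w1:4  w2:2  w3:2  w4:2  w5:6  w6:5  w7:5  w8:5 — peak 6.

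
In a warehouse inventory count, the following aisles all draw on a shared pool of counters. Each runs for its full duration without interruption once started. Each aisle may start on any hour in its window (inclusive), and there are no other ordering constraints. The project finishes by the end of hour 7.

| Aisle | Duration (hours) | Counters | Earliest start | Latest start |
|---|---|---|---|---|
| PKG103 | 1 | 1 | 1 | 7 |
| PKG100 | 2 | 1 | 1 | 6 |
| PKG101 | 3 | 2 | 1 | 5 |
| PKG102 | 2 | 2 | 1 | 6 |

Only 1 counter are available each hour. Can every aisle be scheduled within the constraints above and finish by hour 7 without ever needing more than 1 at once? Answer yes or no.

no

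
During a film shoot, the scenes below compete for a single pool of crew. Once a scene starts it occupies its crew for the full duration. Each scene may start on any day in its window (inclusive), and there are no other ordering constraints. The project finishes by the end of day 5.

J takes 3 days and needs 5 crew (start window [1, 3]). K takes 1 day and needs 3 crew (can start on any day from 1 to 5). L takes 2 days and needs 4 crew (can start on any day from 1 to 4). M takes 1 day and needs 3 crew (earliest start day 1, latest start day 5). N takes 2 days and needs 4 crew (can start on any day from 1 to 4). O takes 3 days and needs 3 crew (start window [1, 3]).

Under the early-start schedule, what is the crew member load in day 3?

8

At early start, day 3 has: J, O.
Demand: 5 + 3 = 8.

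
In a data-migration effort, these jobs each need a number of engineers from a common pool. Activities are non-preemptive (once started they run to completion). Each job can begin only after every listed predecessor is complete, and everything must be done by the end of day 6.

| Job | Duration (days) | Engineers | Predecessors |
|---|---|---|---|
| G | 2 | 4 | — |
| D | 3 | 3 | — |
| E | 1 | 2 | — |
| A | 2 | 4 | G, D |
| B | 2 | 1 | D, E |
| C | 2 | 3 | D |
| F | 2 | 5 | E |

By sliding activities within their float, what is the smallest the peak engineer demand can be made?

8

Early-start (G@1, D@1, E@1, A@4, B@4, C@4, F@2) gives peak 12: d1:9  d2:12  d3:8  d4:8  d5:8  d6:0.
Shift D→2, A→5, B→5, C→5, F→3.
Schedule G@1, D@2, E@1, A@5, B@5, C@5, F@3: d1:6  d2:7  d3:8  d4:8  d5:8  d6:8 — peak 8.
Total engineer-days = 45 over 6 days ⇒ peak ≥ ⌈45/6⌉ = 8, so 8 is optimal.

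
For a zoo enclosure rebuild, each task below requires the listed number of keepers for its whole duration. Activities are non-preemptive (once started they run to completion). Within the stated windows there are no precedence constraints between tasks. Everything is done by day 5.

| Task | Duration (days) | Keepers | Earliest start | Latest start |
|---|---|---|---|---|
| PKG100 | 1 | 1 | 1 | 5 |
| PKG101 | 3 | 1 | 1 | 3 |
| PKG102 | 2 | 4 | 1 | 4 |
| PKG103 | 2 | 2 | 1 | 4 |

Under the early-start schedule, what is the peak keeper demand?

8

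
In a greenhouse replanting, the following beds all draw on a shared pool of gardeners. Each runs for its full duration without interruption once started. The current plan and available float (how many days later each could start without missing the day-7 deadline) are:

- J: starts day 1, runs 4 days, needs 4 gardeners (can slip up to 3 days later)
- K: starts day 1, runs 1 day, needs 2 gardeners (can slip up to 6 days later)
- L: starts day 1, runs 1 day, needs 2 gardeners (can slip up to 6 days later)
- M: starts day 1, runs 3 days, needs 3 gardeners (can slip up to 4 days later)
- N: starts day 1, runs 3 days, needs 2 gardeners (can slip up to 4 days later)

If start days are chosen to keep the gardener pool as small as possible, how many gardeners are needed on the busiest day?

Early-start (J@1, K@1, L@1, M@1, N@1) gives peak 13: d1:13  d2:9  d3:9  d4:4  d5:0  d6:0  d7:0.
Shift L→2, M→5, N→3.
Schedule J@1, K@1, L@2, M@5, N@3: d1:6  d2:6  d3:6  d4:6  d5:5  d6:3  d7:3 — peak 6.

6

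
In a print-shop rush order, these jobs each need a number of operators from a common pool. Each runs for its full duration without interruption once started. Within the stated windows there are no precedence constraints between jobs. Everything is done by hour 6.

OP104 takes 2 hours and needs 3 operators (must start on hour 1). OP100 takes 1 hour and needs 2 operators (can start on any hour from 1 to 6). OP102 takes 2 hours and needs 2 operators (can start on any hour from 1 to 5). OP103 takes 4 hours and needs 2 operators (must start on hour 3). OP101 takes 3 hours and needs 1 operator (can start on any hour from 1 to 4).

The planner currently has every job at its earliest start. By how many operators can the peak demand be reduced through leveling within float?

Early-start peak: h1:8  h2:6  h3:3  h4:2  h5:2  h6:2 ⇒ 8.
Leveled (OP104@1, OP100@4, OP102@5, OP103@3, OP101@1): h1:4  h2:4  h3:3  h4:4  h5:4  h6:4 ⇒ 4.
Reduction 8 − 4 = 4.

4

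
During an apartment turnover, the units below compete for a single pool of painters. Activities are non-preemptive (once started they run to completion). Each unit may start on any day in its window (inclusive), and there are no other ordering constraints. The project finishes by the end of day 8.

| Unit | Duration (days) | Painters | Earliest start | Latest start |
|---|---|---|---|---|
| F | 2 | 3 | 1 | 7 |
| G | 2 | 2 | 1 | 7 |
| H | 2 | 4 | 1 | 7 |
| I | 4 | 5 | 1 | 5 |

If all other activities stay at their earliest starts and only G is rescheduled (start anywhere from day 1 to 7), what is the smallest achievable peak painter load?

G@1: d1:14  d2:14  d3:5  d4:5  d5:0  d6:0  d7:0  d8:0 → peak 14
G@2: d1:12  d2:14  d3:7  d4:5  d5:0  d6:0  d7:0  d8:0 → peak 14
G@3: d1:12  d2:12  d3:7  d4:7  d5:0  d6:0  d7:0  d8:0 → peak 12
G@4: d1:12  d2:12  d3:5  d4:7  d5:2  d6:0  d7:0  d8:0 → peak 12
G@5: d1:12  d2:12  d3:5  d4:5  d5:2  d6:2  d7:0  d8:0 → peak 12
G@6: d1:12  d2:12  d3:5  d4:5  d5:0  d6:2  d7:2  d8:0 → peak 12
G@7: d1:12  d2:12  d3:5  d4:5  d5:0  d6:0  d7:2  d8:2 → peak 12
Best is G@3, peak 12.

12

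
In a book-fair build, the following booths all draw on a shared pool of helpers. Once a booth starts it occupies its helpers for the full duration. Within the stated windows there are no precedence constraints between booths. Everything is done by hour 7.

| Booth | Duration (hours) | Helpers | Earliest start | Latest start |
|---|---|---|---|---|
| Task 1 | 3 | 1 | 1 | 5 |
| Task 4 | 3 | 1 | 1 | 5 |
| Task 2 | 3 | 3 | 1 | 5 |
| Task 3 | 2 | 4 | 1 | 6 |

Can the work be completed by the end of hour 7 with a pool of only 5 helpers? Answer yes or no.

yes

Schedule Task 1@1, Task 4@1, Task 2@1, Task 3@4: h1:5  h2:5  h3:5  h4:4  h5:4  h6:0  h7:0 — peak 5 ≤ 5.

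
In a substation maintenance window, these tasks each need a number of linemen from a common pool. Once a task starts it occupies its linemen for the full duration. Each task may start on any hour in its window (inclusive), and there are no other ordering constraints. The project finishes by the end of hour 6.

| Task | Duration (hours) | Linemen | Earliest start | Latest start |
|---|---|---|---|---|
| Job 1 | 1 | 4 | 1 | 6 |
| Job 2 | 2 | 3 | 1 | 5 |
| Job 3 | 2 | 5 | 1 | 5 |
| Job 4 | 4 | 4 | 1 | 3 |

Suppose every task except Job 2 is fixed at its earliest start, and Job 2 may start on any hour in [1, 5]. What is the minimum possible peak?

Job 2@1: h1:16  h2:12  h3:4  h4:4  h5:0  h6:0 → peak 16
Job 2@2: h1:13  h2:12  h3:7  h4:4  h5:0  h6:0 → peak 13
Job 2@3: h1:13  h2:9  h3:7  h4:7  h5:0  h6:0 → peak 13
Job 2@4: h1:13  h2:9  h3:4  h4:7  h5:3  h6:0 → peak 13
Job 2@5: h1:13  h2:9  h3:4  h4:4  h5:3  h6:3 → peak 13
Best is Job 2@2, peak 13.

13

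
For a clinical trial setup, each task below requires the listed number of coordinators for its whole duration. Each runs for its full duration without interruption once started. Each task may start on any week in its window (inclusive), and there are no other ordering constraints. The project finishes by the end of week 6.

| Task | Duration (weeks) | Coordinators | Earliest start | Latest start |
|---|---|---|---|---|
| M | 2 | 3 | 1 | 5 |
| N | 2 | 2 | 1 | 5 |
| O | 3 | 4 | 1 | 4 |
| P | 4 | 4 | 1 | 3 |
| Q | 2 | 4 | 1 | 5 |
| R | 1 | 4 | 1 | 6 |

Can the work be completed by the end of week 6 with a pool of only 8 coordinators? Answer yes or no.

no

Total coordinator-weeks = 50; over 6 weeks the average is 50/6 > 8, so some week must exceed 8.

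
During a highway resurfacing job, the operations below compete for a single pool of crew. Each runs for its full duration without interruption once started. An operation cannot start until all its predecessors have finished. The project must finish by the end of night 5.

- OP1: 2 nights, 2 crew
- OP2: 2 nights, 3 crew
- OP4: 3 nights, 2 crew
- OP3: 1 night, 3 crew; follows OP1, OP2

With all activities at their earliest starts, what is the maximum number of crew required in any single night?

Early-start schedule: OP1@1, OP2@1, OP4@1, OP3@3.
Load per night: night 1: 7, night 2: 7, night 3: 5, night 4: 0, night 5: 0.
Peak is 7.

7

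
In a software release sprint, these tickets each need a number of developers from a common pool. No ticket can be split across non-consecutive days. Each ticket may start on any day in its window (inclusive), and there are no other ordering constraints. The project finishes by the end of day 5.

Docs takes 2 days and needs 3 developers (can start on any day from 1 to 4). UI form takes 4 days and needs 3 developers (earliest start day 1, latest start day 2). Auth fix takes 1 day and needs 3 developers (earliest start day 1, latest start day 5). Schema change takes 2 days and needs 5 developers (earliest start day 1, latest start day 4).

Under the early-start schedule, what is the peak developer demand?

Early-start schedule: Docs@1, UI form@1, Auth fix@1, Schema change@1.
Load per day: day 1: 14, day 2: 11, day 3: 3, day 4: 3, day 5: 0.
Peak is 14.

14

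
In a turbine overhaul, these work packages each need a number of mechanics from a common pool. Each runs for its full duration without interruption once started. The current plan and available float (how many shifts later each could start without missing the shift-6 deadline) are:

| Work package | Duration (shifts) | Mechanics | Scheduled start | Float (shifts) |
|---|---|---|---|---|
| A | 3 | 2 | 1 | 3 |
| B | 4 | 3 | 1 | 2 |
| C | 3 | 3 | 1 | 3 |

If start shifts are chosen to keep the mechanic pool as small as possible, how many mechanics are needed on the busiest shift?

6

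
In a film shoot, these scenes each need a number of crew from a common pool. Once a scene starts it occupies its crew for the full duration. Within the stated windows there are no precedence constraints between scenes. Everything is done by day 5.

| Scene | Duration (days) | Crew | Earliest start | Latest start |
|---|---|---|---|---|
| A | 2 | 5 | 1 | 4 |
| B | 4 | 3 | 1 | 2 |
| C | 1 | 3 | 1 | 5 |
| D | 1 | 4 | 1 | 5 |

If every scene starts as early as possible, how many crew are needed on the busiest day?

Early-start schedule: A@1, B@1, C@1, D@1.
Load per day: day 1: 15, day 2: 8, day 3: 3, day 4: 3, day 5: 0.
Peak is 15.

15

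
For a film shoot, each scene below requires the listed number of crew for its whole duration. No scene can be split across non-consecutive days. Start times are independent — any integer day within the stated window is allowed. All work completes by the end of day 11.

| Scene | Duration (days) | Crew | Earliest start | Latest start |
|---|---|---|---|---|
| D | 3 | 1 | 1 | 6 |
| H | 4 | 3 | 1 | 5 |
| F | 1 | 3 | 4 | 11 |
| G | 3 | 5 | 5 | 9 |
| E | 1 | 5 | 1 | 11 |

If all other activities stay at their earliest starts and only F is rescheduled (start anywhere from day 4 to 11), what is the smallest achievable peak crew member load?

9

F@4: d1:9  d2:4  d3:4  d4:6  d5:5  d6:5  d7:5  d8:0  d9:0  d10:0  d11:0 → peak 9
F@5: d1:9  d2:4  d3:4  d4:3  d5:8  d6:5  d7:5  d8:0  d9:0  d10:0  d11:0 → peak 9
F@6: d1:9  d2:4  d3:4  d4:3  d5:5  d6:8  d7:5  d8:0  d9:0  d10:0  d11:0 → peak 9
F@7: d1:9  d2:4  d3:4  d4:3  d5:5  d6:5  d7:8  d8:0  d9:0  d10:0  d11:0 → peak 9
F@8: d1:9  d2:4  d3:4  d4:3  d5:5  d6:5  d7:5  d8:3  d9:0  d10:0  d11:0 → peak 9
F@9: d1:9  d2:4  d3:4  d4:3  d5:5  d6:5  d7:5  d8:0  d9:3  d10:0  d11:0 → peak 9
F@10: d1:9  d2:4  d3:4  d4:3  d5:5  d6:5  d7:5  d8:0  d9:0  d10:3  d11:0 → peak 9
F@11: d1:9  d2:4  d3:4  d4:3  d5:5  d6:5  d7:5  d8:0  d9:0  d10:0  d11:3 → peak 9
Best is F@4, peak 9.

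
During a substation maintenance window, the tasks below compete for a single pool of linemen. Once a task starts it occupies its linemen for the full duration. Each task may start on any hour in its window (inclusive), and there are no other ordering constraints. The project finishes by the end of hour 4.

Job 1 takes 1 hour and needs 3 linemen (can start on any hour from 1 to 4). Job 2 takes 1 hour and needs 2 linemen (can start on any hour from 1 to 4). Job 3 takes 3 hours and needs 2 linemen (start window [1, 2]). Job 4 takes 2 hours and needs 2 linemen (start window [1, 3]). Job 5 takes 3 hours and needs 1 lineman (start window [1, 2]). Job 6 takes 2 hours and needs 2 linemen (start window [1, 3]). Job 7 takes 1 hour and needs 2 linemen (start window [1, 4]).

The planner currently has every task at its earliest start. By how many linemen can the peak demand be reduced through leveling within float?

7

Early-start peak: h1:14  h2:7  h3:3  h4:0 ⇒ 14.
Leveled (Job 1@1, Job 2@1, Job 3@1, Job 4@2, Job 5@2, Job 6@2, Job 7@4): h1:7  h2:7  h3:7  h4:3 ⇒ 7.
Reduction 14 − 7 = 7.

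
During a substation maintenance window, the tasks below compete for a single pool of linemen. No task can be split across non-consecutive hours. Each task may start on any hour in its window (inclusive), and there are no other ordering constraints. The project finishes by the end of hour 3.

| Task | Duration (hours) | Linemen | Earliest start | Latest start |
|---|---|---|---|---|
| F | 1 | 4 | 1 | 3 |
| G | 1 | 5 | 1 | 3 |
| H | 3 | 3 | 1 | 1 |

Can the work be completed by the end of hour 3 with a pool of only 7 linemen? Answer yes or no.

The minimum achievable peak is 8; 7 < 8, so no feasible schedule stays within the cap.

no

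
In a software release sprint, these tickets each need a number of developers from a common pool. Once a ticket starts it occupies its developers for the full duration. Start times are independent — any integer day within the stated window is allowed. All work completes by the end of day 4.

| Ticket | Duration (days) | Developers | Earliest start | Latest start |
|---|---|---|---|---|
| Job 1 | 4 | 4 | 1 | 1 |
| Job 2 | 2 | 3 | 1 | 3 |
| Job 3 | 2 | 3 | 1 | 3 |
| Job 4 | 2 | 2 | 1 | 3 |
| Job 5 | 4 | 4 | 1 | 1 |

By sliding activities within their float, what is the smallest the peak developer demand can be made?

13

Early-start (Job 1@1, Job 2@1, Job 3@1, Job 4@1, Job 5@1) gives peak 16: d1:16  d2:16  d3:8  d4:8.
Shift Job 3→3.
Schedule Job 1@1, Job 2@1, Job 3@3, Job 4@1, Job 5@1: d1:13  d2:13  d3:11  d4:11 — peak 13.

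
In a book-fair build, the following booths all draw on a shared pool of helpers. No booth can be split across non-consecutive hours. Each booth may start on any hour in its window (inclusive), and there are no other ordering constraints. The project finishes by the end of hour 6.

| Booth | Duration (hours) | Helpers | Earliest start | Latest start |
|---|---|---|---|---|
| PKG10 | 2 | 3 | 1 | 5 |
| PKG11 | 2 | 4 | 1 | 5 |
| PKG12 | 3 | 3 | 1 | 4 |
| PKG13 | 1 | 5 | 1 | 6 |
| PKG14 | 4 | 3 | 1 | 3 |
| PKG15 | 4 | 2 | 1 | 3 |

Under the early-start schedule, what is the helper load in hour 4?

5

At early start, hour 4 has: PKG14, PKG15.
Demand: 3 + 2 = 5.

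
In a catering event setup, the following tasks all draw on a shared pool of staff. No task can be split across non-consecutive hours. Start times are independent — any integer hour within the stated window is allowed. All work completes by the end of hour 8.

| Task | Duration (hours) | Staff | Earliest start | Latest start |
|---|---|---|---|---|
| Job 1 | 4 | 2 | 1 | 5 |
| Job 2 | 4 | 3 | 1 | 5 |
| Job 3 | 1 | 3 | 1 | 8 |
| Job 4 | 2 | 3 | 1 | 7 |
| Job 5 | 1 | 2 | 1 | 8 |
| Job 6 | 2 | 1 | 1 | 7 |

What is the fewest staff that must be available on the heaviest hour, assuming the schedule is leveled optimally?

5

Early-start (Job 1@1, Job 2@1, Job 3@1, Job 4@1, Job 5@1, Job 6@1) gives peak 14: h1:14  h2:9  h3:5  h4:5  h5:0  h6:0  h7:0  h8:0.
Shift Job 3→5, Job 4→6, Job 5→5, Job 6→6.
Schedule Job 1@1, Job 2@1, Job 3@5, Job 4@6, Job 5@5, Job 6@6: h1:5  h2:5  h3:5  h4:5  h5:5  h6:4  h7:4  h8:0 — peak 5.
Total staffer-hours = 33 over 8 hours ⇒ peak ≥ ⌈33/8⌉ = 5, so 5 is optimal.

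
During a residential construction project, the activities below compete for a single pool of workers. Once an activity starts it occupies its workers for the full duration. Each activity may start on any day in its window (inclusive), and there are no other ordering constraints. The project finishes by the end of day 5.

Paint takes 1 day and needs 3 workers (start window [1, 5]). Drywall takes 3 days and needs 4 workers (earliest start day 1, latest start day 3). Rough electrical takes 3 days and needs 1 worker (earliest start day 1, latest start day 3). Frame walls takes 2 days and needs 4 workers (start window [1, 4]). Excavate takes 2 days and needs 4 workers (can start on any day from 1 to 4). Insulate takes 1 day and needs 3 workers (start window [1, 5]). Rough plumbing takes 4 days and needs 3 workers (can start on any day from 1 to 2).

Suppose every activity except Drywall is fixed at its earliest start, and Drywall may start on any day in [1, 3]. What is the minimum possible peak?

18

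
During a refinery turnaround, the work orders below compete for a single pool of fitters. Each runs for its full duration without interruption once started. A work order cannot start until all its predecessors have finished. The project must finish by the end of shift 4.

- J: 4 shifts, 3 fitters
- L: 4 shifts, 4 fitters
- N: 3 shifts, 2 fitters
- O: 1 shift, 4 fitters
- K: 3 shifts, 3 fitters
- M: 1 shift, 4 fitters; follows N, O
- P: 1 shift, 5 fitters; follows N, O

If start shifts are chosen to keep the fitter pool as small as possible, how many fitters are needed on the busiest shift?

16

Schedule J@1, L@1, N@1, O@1, K@1, M@4, P@4: s1:16  s2:12  s3:12  s4:16 — peak 16.
No arrangement of the 6 feasible schedules does better.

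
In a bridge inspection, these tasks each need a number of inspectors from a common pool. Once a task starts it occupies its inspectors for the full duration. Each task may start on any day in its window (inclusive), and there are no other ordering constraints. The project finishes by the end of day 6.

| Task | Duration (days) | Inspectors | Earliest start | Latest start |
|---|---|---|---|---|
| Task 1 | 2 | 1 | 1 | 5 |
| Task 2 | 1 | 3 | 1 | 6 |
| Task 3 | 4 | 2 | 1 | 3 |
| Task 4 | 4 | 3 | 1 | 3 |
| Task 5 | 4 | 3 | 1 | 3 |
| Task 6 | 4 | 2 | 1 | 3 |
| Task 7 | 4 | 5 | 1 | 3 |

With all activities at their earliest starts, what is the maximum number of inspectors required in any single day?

Early-start schedule: Task 1@1, Task 2@1, Task 3@1, Task 4@1, Task 5@1, Task 6@1, Task 7@1.
Load per day: day 1: 19, day 2: 16, day 3: 15, day 4: 15, day 5: 0, day 6: 0.
Peak is 19.

19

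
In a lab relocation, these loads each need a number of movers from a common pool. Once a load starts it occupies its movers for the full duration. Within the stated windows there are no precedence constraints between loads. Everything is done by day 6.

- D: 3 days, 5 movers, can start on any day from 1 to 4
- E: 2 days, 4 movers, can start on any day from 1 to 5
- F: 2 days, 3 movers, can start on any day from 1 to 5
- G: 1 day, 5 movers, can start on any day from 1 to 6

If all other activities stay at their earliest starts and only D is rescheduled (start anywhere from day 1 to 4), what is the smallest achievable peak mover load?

D@1: d1:17  d2:12  d3:5  d4:0  d5:0  d6:0 → peak 17
D@2: d1:12  d2:12  d3:5  d4:5  d5:0  d6:0 → peak 12
D@3: d1:12  d2:7  d3:5  d4:5  d5:5  d6:0 → peak 12
D@4: d1:12  d2:7  d3:0  d4:5  d5:5  d6:5 → peak 12
Best is D@2, peak 12.

12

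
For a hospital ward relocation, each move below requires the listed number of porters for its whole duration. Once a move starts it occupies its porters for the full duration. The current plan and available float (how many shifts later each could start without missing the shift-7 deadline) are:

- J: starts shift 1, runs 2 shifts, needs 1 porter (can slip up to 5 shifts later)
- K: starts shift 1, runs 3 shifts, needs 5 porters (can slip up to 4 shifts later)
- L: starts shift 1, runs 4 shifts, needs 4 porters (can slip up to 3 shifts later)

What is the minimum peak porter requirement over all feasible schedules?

5

Early-start (J@1, K@1, L@1) gives peak 10: s1:10  s2:10  s3:9  s4:4  s5:0  s6:0  s7:0.
Shift K→5.
Schedule J@1, K@5, L@1: s1:5  s2:5  s3:4  s4:4  s5:5  s6:5  s7:5 — peak 5.
Total porter-shifts = 33 over 7 shifts ⇒ peak ≥ ⌈33/7⌉ = 5, so 5 is optimal.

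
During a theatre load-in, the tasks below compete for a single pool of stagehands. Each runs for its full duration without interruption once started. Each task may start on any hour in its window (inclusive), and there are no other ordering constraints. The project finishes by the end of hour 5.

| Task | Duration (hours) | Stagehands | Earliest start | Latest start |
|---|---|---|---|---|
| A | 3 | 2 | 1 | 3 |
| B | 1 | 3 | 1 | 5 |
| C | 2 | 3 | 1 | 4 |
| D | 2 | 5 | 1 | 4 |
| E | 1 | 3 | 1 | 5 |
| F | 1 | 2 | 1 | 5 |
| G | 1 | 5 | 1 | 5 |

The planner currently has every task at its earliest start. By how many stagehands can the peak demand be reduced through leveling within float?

15

Early-start peak: h1:23  h2:10  h3:2  h4:0  h5:0 ⇒ 23.
Leveled (A@1, B@1, C@1, D@3, E@2, F@4, G@5): h1:8  h2:8  h3:7  h4:7  h5:5 ⇒ 8.
Reduction 23 − 8 = 15.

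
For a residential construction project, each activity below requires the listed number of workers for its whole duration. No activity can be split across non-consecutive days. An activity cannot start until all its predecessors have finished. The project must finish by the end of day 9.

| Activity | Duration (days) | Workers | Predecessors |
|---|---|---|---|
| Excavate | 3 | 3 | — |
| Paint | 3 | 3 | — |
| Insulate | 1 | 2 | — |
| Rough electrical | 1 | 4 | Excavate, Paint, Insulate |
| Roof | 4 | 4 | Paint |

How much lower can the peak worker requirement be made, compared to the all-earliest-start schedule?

2

Early-start peak: d1:8  d2:6  d3:6  d4:8  d5:4  d6:4  d7:4  d8:0  d9:0 ⇒ 8.
Leveled (Excavate@1, Paint@1, Insulate@4, Rough electrical@5, Roof@6): d1:6  d2:6  d3:6  d4:2  d5:4  d6:4  d7:4  d8:4  d9:4 ⇒ 6.
Reduction 8 − 6 = 2.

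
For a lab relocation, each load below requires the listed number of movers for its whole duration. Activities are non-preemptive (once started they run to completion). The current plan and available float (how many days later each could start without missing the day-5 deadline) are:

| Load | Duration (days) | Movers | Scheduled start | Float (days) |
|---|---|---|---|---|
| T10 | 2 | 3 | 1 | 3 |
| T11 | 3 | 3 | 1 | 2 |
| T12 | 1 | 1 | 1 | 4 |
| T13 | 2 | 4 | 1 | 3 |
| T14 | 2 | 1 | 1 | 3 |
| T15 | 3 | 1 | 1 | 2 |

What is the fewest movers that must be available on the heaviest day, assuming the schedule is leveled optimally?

Early-start (T10@1, T11@1, T12@1, T13@1, T14@1, T15@1) gives peak 13: d1:13  d2:12  d3:4  d4:0  d5:0.
Shift T12→3, T13→4, T14→3, T15→3.
Schedule T10@1, T11@1, T12@3, T13@4, T14@3, T15@3: d1:6  d2:6  d3:6  d4:6  d5:5 — peak 6.
Total mover-days = 29 over 5 days ⇒ peak ≥ ⌈29/5⌉ = 6, so 6 is optimal.

6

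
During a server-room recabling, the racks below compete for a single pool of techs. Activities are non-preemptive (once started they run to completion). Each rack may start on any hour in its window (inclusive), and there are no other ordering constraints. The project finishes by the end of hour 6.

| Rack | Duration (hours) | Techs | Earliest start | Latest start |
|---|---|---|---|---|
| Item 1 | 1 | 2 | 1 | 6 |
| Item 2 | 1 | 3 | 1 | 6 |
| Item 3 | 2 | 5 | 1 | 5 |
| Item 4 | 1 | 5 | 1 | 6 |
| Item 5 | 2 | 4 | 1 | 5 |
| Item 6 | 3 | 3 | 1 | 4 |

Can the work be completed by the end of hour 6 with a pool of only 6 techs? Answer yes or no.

no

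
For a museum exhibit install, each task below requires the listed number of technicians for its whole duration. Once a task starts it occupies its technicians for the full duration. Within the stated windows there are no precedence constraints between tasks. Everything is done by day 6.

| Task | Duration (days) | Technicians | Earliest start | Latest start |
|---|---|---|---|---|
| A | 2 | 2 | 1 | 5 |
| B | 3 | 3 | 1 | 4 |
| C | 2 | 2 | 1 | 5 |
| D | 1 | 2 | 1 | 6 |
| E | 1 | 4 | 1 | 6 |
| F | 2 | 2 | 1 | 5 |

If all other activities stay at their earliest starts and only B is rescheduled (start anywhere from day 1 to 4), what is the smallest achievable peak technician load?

B@1: d1:15  d2:9  d3:3  d4:0  d5:0  d6:0 → peak 15
B@2: d1:12  d2:9  d3:3  d4:3  d5:0  d6:0 → peak 12
B@3: d1:12  d2:6  d3:3  d4:3  d5:3  d6:0 → peak 12
B@4: d1:12  d2:6  d3:0  d4:3  d5:3  d6:3 → peak 12
Best is B@2, peak 12.

12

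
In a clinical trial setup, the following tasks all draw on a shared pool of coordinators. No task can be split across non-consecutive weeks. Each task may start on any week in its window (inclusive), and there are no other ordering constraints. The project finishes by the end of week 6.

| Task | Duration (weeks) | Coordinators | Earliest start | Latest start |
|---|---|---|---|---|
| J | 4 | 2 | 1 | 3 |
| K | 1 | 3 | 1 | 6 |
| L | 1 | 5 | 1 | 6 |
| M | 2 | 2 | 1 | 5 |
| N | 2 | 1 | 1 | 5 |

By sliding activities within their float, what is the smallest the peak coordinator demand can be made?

Early-start (J@1, K@1, L@1, M@1, N@1) gives peak 13: w1:13  w2:5  w3:2  w4:2  w5:0  w6:0.
Shift L→5, M→2, N→2.
Schedule J@1, K@1, L@5, M@2, N@2: w1:5  w2:5  w3:5  w4:2  w5:5  w6:0 — peak 5.

5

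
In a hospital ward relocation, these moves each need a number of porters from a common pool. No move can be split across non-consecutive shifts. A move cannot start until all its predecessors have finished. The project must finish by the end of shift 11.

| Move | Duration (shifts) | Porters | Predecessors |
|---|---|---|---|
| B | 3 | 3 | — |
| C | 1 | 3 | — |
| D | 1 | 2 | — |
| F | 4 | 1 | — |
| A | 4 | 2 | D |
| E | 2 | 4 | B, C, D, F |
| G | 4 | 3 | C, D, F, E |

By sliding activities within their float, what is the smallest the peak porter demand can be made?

5

Early-start (B@1, C@1, D@1, F@1, A@2, E@5, G@7) gives peak 9: s1:9  s2:6  s3:6  s4:3  s5:6  s6:4  s7:3  s8:3  s9:3  s10:3  s11:0.
Shift C→4, F→2, A→8, E→6, G→8.
Schedule B@1, C@4, D@1, F@2, A@8, E@6, G@8: s1:5  s2:4  s3:4  s4:4  s5:1  s6:4  s7:4  s8:5  s9:5  s10:5  s11:5 — peak 5.
Total porter-shifts = 46 over 11 shifts ⇒ peak ≥ ⌈46/11⌉ = 5, so 5 is optimal.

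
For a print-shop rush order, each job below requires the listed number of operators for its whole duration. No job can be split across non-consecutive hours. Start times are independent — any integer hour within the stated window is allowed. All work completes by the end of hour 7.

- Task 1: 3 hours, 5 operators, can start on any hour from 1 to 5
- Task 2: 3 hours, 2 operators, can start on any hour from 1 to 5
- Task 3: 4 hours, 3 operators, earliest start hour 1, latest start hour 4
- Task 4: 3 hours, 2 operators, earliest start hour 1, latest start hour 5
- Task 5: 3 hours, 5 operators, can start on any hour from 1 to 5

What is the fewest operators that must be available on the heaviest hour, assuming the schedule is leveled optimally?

9

Early-start (Task 1@1, Task 2@1, Task 3@1, Task 4@1, Task 5@1) gives peak 17: h1:17  h2:17  h3:17  h4:3  h5:0  h6:0  h7:0.
Shift Task 3→4, Task 5→4.
Schedule Task 1@1, Task 2@1, Task 3@4, Task 4@1, Task 5@4: h1:9  h2:9  h3:9  h4:8  h5:8  h6:8  h7:3 — peak 9.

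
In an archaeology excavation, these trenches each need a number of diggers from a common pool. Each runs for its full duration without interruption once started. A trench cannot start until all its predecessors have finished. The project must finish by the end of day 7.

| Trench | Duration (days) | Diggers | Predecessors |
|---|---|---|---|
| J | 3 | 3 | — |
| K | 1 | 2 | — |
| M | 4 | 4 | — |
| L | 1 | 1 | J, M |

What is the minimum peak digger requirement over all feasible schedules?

Early-start (J@1, K@1, M@1, L@5) gives peak 9: d1:9  d2:7  d3:7  d4:4  d5:1  d6:0  d7:0.
Shift M→2, L→6.
Schedule J@1, K@1, M@2, L@6: d1:5  d2:7  d3:7  d4:4  d5:4  d6:1  d7:0 — peak 7.

7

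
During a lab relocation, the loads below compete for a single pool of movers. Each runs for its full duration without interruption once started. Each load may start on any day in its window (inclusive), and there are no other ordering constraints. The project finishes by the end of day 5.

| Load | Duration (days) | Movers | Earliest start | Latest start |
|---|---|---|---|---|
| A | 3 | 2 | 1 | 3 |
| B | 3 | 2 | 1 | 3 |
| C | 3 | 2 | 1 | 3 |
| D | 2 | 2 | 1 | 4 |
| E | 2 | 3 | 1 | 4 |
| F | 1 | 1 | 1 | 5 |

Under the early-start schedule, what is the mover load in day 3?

At early start, day 3 has: A, B, C.
Demand: 2 + 2 + 2 = 6.

6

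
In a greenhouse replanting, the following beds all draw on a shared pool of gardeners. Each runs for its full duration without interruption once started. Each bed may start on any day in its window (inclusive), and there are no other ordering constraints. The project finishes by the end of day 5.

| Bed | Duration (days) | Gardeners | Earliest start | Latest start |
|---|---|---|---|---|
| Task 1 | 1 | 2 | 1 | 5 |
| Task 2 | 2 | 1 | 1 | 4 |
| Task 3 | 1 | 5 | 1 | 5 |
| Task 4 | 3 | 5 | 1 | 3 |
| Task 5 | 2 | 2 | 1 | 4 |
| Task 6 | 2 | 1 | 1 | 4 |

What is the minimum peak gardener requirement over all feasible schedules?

7

Early-start (Task 1@1, Task 2@1, Task 3@1, Task 4@1, Task 5@1, Task 6@1) gives peak 16: d1:16  d2:9  d3:5  d4:0  d5:0.
Shift Task 3→2, Task 4→3, Task 5→3.
Schedule Task 1@1, Task 2@1, Task 3@2, Task 4@3, Task 5@3, Task 6@1: d1:4  d2:7  d3:7  d4:7  d5:5 — peak 7.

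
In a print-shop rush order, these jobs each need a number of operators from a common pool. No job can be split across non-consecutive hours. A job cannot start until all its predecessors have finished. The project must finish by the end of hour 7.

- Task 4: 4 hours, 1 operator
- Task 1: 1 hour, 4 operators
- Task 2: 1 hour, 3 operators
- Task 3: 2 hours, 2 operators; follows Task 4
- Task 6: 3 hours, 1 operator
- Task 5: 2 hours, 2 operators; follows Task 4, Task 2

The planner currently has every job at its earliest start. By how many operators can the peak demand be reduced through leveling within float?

5

Early-start peak: h1:9  h2:2  h3:2  h4:1  h5:4  h6:4  h7:0 ⇒ 9.
Leveled (Task 4@1, Task 1@5, Task 2@1, Task 3@6, Task 6@2, Task 5@6): h1:4  h2:2  h3:2  h4:2  h5:4  h6:4  h7:4 ⇒ 4.
Reduction 9 − 4 = 5.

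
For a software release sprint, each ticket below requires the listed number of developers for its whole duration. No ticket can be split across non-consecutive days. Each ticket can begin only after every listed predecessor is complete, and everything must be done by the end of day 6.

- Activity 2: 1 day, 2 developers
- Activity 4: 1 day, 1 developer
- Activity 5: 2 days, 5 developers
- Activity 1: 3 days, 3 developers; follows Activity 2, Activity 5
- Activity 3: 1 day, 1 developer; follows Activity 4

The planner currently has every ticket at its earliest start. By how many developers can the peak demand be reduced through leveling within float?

3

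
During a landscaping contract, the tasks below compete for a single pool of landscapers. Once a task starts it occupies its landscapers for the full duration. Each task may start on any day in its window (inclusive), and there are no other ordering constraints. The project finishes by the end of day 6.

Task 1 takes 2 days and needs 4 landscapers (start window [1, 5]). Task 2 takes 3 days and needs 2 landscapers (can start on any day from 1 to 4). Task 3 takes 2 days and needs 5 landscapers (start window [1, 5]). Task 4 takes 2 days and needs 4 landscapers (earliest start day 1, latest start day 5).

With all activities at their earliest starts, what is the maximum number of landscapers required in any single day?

Early-start schedule: Task 1@1, Task 2@1, Task 3@1, Task 4@1.
Load per day: day 1: 15, day 2: 15, day 3: 2, day 4: 0, day 5: 0, day 6: 0.
Peak is 15.

15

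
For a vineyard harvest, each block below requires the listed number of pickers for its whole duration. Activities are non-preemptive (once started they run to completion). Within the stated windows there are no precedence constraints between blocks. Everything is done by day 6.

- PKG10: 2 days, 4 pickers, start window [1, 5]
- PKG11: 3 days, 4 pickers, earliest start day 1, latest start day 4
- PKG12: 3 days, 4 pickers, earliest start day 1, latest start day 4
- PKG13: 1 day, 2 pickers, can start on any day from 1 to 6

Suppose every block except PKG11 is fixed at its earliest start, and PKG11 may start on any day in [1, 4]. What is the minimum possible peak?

10

PKG11@1: d1:14  d2:12  d3:8  d4:0  d5:0  d6:0 → peak 14
PKG11@2: d1:10  d2:12  d3:8  d4:4  d5:0  d6:0 → peak 12
PKG11@3: d1:10  d2:8  d3:8  d4:4  d5:4  d6:0 → peak 10
PKG11@4: d1:10  d2:8  d3:4  d4:4  d5:4  d6:4 → peak 10
Best is PKG11@3, peak 10.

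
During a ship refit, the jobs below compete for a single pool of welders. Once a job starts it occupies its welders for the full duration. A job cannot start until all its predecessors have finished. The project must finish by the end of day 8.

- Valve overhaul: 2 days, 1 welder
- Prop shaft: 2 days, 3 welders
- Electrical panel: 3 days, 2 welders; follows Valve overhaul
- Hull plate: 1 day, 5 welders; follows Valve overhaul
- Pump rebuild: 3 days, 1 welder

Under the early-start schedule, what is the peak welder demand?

8

Early-start schedule: Valve overhaul@1, Prop shaft@1, Electrical panel@3, Hull plate@3, Pump rebuild@1.
Load per day: day 1: 5, day 2: 5, day 3: 8, day 4: 2, day 5: 2, day 6: 0, day 7: 0, day 8: 0.
Peak is 8.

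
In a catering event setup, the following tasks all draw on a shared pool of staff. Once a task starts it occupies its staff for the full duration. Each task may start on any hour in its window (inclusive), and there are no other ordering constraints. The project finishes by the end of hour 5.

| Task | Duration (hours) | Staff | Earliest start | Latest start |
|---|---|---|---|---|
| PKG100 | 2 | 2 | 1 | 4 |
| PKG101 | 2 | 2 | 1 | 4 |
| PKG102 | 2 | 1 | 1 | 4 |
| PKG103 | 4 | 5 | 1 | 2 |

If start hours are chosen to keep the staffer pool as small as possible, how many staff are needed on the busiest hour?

8

Early-start (PKG100@1, PKG101@1, PKG102@1, PKG103@1) gives peak 10: h1:10  h2:10  h3:5  h4:5  h5:0.
Shift PKG101→3.
Schedule PKG100@1, PKG101@3, PKG102@1, PKG103@1: h1:8  h2:8  h3:7  h4:7  h5:0 — peak 8.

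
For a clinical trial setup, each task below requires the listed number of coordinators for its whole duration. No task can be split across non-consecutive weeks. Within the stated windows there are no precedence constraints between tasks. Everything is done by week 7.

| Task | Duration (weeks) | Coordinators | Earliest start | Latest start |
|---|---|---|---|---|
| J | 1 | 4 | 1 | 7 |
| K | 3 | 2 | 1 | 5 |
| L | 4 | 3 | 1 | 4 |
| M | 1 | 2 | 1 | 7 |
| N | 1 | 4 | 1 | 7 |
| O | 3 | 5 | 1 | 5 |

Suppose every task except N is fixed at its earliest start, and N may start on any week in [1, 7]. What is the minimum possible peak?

N@1: w1:20  w2:10  w3:10  w4:3  w5:0  w6:0  w7:0 → peak 20
N@2: w1:16  w2:14  w3:10  w4:3  w5:0  w6:0  w7:0 → peak 16
N@3: w1:16  w2:10  w3:14  w4:3  w5:0  w6:0  w7:0 → peak 16
N@4: w1:16  w2:10  w3:10  w4:7  w5:0  w6:0  w7:0 → peak 16
N@5: w1:16  w2:10  w3:10  w4:3  w5:4  w6:0  w7:0 → peak 16
N@6: w1:16  w2:10  w3:10  w4:3  w5:0  w6:4  w7:0 → peak 16
N@7: w1:16  w2:10  w3:10  w4:3  w5:0  w6:0  w7:4 → peak 16
Best is N@2, peak 16.

16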